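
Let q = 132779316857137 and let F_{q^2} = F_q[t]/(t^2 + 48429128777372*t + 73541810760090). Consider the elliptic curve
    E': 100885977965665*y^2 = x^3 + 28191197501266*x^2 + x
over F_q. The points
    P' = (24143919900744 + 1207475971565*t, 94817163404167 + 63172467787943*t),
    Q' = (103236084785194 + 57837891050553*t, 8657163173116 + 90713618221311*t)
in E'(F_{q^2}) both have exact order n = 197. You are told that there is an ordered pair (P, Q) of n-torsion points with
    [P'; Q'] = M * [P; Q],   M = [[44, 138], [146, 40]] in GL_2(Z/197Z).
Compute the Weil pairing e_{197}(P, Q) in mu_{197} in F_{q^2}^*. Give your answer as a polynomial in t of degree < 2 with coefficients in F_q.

3165765913369 + 84967301981075*t

Alternating bilinearity on E[197] (values in mu_{197} in F_{132779316857137^2}) gives e(P',Q') = e(P,Q)^det(M).
det M = 44*40 - 138*146 = -18388 = 130 (mod 197); 130^{-1} = 147 (mod 197).
(x,y)|->(40339833112862x+127002671486568,40339833112862y) sends E' to y^2=x^3+7254878919657*x+54321978661053.
Build f_{197,P'} and f_{197,Q'} via the 8-bit ladder of 197=11000101_2; evaluate at shifted divisors; quotient in F_{132779316857137^2}.
Result: e(P',Q') = 68034756813805 + 32693337117443*t.
e_{197}(P,Q) = (68034756813805 + 32693337117443*t)^{147} = 3165765913369 + 84967301981075*t.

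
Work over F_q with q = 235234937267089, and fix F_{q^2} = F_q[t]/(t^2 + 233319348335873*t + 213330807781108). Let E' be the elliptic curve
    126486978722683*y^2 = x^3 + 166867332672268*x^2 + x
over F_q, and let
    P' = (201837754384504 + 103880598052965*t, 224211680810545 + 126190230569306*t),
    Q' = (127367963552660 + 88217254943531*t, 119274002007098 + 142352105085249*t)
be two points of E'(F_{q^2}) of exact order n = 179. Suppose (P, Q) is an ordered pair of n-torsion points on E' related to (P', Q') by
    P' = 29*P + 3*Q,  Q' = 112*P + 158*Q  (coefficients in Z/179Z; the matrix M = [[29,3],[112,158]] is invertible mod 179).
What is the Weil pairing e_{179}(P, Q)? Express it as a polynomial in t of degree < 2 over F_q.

Under M = [[29,3],[112,158]] in GL_2(Z/179), e_{179}(P',Q') = e_{179}(P,Q)^(29*158-3*112 mod 179).
So e_{179}(P,Q) = e_{179}(P',Q')^{68}, since 129*68 = 1 mod 179.
Set x_W=115490946249641*u+45453381940639, y_W=115490946249641*v; then E': y_W^2=x_W^3+73543535626887*x_W+77662884475636.
Run Miller on y^2=x^3+73543535626887*x+77662884475636 over F_{235234937267089}: ladder 10110011 (8 bits); e = f_P(D_Q)/f_Q(D_P).
f_P(D_Q)/f_Q(D_P) = 225767918821191 + 61284778264579*t.
Hence e(P,Q) = 221394383807542 + 80102135252414*t in F_{235234937267089^2}^*.

221394383807542 + 80102135252414*t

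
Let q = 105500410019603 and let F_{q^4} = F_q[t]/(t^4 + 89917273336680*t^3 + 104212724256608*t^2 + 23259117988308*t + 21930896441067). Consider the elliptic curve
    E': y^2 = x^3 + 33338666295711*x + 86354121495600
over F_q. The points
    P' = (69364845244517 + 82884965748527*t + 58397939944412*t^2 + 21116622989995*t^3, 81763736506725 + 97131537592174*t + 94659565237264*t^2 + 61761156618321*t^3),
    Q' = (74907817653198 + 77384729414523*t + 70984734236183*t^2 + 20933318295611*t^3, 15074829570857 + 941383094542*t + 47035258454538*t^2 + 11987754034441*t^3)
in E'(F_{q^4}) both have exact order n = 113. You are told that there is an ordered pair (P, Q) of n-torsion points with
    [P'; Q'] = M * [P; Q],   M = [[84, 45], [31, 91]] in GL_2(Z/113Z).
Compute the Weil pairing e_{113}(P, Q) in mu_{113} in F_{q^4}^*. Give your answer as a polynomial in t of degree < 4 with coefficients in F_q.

Since e_{113}(P,P)=e_{113}(Q,Q)=1 and e_{113}(Q,P)=e_{113}(P,Q)^{-1}, expanding e_{113}(84*P + 45*Q,31*P + 91*Q) leaves e(P,Q)^det(M).
det M = 84*91 - 45*31 = 6249 = 34 (mod 113); 34^{-1} = 10 (mod 113).
Miller loop for e_{113} over F_{105500410019603^4}: bits of 113 = 1110001; 6 double steps + 3 add steps, l/v at each.
The quotient is 70042950328844 + 17008898421511*t + 54107852246853*t^2 + 28681536493152*t^3.
e_{113}(P,Q) = (70042950328844 + 17008898421511*t + 54107852246853*t^2 + 28681536493152*t^3)^{10} = 14971785706892 + 53122943076187*t + 59988256358167*t^2 + 10931487350101*t^3.

14971785706892 + 53122943076187*t + 59988256358167*t^2 + 10931487350101*t^3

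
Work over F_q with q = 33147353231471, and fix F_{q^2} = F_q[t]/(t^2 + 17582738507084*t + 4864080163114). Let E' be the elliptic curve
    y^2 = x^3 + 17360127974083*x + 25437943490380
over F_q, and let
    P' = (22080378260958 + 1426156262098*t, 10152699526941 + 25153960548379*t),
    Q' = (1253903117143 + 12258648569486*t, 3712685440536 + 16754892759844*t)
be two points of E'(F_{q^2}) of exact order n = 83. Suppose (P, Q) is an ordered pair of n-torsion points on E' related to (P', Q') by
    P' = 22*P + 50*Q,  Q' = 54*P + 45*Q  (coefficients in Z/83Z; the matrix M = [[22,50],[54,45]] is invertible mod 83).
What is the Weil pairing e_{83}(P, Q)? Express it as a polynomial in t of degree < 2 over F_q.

Under M = [[22,50],[54,45]] in GL_2(Z/83), e_{83}(P',Q') = e_{83}(P,Q)^(22*45-50*54 mod 83).
det M = 22*45 - 50*54 = -1710 = 33 (mod 83); 33^{-1} = 78 (mod 83).
n = 83 = (1010011)_2 (7 bits, wt 4); accumulate f_{83,P'}(Q'+S)/f_{83,P'}(S) along the 6-step ladder.
Result: e(P',Q') = 9841342603517 + 19886474019303*t.
Thus e_{83}(P,Q) = 32347418252904 + 17494962042060*t.

32347418252904 + 17494962042060*t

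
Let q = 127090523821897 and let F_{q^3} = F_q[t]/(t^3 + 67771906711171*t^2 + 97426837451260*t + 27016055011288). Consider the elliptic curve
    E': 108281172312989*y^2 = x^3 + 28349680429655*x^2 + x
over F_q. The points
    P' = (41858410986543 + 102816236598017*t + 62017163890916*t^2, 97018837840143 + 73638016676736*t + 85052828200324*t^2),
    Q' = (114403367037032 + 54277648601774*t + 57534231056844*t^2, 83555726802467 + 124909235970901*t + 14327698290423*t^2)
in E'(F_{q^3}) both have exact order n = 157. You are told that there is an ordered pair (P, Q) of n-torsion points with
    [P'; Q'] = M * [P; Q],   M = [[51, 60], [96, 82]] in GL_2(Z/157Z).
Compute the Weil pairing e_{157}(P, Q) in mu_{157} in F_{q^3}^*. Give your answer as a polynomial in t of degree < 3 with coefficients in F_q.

5712356763004 + 23348091333361*t + 51202238219862*t^2

e_{157} is bilinear + alternating on E[157], so e_{157}(51*P + 60*Q, 96*P + 82*Q) = e_{157}(P,Q)^(51*82-60*96).
det(M) mod 157 = 149; its inverse in (Z/157)^* is 98 (check: 149*98 mod 157 = 1).
Set x_W=17236796781302*u+30871318392412, y_W=17236796781302*v; then E': y_W^2=x_W^3+120013738002359.
Miller loop for e_{157} over F_{127090523821897^3}: bits of 157 = 10011101; 7 double steps + 4 add steps, l/v at each.
Result: e(P',Q') = 111535060881468 + 125658923199512*t + 90426352425323*t^2.
Hence e(P,Q) = 5712356763004 + 23348091333361*t + 51202238219862*t^2 in F_{127090523821897^3}^*.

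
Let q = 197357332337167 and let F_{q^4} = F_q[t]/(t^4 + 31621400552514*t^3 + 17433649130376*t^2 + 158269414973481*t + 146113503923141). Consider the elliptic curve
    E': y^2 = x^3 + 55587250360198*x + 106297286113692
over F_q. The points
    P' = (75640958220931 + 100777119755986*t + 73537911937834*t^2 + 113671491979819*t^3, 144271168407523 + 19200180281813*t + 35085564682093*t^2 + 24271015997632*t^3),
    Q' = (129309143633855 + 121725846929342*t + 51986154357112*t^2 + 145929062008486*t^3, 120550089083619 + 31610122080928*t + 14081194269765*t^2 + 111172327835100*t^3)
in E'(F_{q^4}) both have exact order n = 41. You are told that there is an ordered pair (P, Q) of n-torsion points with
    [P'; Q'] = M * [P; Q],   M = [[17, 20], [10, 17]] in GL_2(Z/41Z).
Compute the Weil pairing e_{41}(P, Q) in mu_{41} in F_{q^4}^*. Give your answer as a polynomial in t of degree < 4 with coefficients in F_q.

Since e_{41}(P,P)=e_{41}(Q,Q)=1 and e_{41}(Q,P)=e_{41}(P,Q)^{-1}, expanding e_{41}(17*P + 20*Q,10*P + 17*Q) leaves e(P,Q)^det(M).
det M = 17*17 - 20*10 = 89 = 7 (mod 41); 7^{-1} = 6 (mod 41).
Build f_{41,P'} and f_{41,Q'} via the 6-bit ladder of 41=101001_2; evaluate at shifted divisors; quotient in F_{197357332337167^4}.
So e_{41}(P',Q') = 59348139790308 + 124207416854489*t + 23092664179464*t^2 + 74818645117170*t^3.
Hence e(P,Q) = 100737479701197 + 192522372032294*t + 194727531817822*t^2 + 50819272463947*t^3 in F_{197357332337167^4}^*.

100737479701197 + 192522372032294*t + 194727531817822*t^2 + 50819272463947*t^3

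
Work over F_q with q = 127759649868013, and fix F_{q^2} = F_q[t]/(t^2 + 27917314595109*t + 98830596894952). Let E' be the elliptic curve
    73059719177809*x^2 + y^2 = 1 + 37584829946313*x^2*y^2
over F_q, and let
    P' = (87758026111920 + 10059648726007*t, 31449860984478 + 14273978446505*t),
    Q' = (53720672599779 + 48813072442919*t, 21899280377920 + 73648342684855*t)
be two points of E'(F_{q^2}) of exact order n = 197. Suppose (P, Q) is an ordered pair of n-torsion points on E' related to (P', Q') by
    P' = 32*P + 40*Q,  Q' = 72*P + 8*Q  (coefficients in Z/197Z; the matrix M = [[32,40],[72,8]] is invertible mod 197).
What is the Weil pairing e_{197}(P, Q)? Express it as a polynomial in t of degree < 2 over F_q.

Under M = [[32,40],[72,8]] in GL_2(Z/197), e_{197}(P',Q') = e_{197}(P,Q)^(32*8-40*72 mod 197).
det(M) mod 197 = 134; its inverse in (Z/197)^* is 25 (check: 134*25 mod 197 = 1).
Map (x,y)_Ed via u=(1+y)/(1-y), v=(1+y)/((1-y)x) to Montgomery A=54769852114335,B=54802280639436; then to (a',b')=(103213248421573,91474731241965).
8-bit Miller (11000101) on E'/F_{127759649868013} with a'=103213248421573, b'=91474731241965: accumulate tangent/chord ratios at Q'+S and P'+S'.
f_P(D_Q)/f_Q(D_P) = 11724522831109 + 69806195117407*t.
Finally e_{197}(P,Q) = 101258797764308 + 117991579445095*t.

101258797764308 + 117991579445095*t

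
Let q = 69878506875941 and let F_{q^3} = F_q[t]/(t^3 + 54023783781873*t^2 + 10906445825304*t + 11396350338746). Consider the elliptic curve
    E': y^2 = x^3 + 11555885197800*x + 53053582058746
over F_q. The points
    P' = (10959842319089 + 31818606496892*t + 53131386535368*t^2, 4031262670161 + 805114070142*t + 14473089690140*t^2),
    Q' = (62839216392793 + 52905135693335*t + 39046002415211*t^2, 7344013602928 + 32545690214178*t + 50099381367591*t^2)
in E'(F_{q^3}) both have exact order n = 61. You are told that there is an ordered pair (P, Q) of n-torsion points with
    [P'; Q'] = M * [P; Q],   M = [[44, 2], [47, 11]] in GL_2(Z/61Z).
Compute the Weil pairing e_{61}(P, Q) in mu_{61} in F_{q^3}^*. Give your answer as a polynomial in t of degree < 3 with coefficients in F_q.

10972249465718 + 47948683153765*t + 377473687523*t^2

e_{61} is bilinear + alternating on E[61], so e_{61}(44*P + 2*Q, 47*P + 11*Q) = e_{61}(P,Q)^(44*11-2*47).
44*11 - 2*47 = 390; reduced mod 61: det = 24, inverse 28.
Double-and-add over 111101: 6-1 doublings, 5-1 additions; each step l_{T,T}/v_{2T} or l_{T,P'}/v at Q'+S for random S.
Miller gives e_{61}(P',Q') = 66133524003018 + 53092157010779*t + 32942385505962*t^2 in F_{69878506875941^3}.
e_{61}(P,Q) = (66133524003018 + 53092157010779*t + 32942385505962*t^2)^{28} = 10972249465718 + 47948683153765*t + 377473687523*t^2.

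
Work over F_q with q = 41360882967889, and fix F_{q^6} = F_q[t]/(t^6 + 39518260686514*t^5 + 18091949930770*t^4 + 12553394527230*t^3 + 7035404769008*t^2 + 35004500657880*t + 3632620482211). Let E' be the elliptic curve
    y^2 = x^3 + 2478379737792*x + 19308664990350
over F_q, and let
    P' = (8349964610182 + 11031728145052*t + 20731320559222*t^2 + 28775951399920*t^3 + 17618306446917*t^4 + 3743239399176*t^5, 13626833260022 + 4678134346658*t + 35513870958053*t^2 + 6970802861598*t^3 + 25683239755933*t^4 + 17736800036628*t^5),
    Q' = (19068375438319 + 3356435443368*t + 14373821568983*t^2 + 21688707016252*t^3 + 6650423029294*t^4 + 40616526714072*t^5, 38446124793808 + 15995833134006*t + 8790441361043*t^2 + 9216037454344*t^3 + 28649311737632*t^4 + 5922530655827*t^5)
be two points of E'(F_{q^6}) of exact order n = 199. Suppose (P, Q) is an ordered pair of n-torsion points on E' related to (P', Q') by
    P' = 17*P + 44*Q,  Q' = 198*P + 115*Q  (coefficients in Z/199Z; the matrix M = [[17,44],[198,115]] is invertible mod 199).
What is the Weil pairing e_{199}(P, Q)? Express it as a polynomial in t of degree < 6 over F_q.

32464025951792 + 34768991174795*t + 31581691757700*t^2 + 40965009861565*t^3 + 32728746394490*t^4 + 3414109272729*t^5

The 199-Weil pairing on E[199] over F_{41360882967889} is alternating-bilinear: e_{199}(P',Q') = e_{199}(P,Q)^det(M).
So e_{199}(P,Q) = e_{199}(P',Q')^{177}, since 9*177 = 1 mod 199.
Miller loop for e_{199} over F_{41360882967889^6}: bits of 199 = 11000111; 7 double steps + 4 add steps, l/v at each.
The quotient is 36109855147970 + 29751023703955*t + 9225272565072*t^2 + 15760077156623*t^3 + 28020423884251*t^4 + 629558441174*t^5.
e_{199}(P,Q) = (36109855147970 + 29751023703955*t + 9225272565072*t^2 + 15760077156623*t^3 + 28020423884251*t^4 + 629558441174*t^5)^{177} = 32464025951792 + 34768991174795*t + 31581691757700*t^2 + 40965009861565*t^3 + 32728746394490*t^4 + 3414109272729*t^5.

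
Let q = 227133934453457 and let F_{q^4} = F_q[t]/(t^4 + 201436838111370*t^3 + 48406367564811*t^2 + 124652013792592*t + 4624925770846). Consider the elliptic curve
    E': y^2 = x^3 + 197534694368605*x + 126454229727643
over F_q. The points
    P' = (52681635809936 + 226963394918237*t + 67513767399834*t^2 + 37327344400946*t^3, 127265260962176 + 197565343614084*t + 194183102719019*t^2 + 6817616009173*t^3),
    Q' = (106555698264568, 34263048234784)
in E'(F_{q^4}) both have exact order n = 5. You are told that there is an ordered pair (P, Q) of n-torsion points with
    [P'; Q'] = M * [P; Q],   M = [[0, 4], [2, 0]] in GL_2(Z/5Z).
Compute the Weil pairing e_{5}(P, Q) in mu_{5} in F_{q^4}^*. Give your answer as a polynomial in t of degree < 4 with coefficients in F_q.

e_{5}(aP+bQ,cP+dQ) = e_{5}(P,Q)^(ad-bc); with (a,b,c,d)=(0,4,2,0) this gives the det-5 law.
Hence e(P,Q) = e(P',Q')^{3} where 3 = 2^{-1} mod 5.
3-bit Miller (101) on E'/F_{227133934453457} with a'=197534694368605, b'=126454229727643: accumulate tangent/chord ratios at Q'+S and P'+S'.
Result: e(P',Q') = 19719090335439 + 7567689588562*t + 50781856866611*t^2 + 164215544805368*t^3.
Thus e_{5}(P,Q) = 131504783021633 + 32730521014114*t + 220645385378858*t^2 + 168813737455731*t^3.

131504783021633 + 32730521014114*t + 220645385378858*t^2 + 168813737455731*t^3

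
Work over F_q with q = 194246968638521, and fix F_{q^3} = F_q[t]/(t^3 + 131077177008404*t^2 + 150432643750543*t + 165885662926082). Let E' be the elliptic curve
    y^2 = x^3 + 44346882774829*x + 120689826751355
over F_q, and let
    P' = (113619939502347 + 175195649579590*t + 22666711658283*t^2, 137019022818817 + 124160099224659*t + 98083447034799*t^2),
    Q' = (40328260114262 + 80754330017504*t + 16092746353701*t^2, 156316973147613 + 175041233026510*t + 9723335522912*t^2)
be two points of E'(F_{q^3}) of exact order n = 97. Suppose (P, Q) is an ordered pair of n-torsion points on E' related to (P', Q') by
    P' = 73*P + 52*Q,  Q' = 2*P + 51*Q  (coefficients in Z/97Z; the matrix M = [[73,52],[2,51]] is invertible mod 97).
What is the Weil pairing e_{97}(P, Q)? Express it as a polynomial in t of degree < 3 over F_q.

150597293834050 + 92174632917991*t + 49822912925031*t^2

The 97-Weil pairing on E[97] over F_{194246968638521} is alternating-bilinear: e_{97}(P',Q') = e_{97}(P,Q)^det(M).
Inverting 30 mod 97: 55. Thus e_{97}(P,Q) = e(P',Q')^{55}.
7-bit Miller (1100001) on E'/F_{194246968638521} with a'=44346882774829, b'=120689826751355: accumulate tangent/chord ratios at Q'+S and P'+S'.
The quotient is 10658534880531 + 157952068566666*t + 15291102309602*t^2.
e_{97}(P,Q) = (10658534880531 + 157952068566666*t + 15291102309602*t^2)^{55} = 150597293834050 + 92174632917991*t + 49822912925031*t^2.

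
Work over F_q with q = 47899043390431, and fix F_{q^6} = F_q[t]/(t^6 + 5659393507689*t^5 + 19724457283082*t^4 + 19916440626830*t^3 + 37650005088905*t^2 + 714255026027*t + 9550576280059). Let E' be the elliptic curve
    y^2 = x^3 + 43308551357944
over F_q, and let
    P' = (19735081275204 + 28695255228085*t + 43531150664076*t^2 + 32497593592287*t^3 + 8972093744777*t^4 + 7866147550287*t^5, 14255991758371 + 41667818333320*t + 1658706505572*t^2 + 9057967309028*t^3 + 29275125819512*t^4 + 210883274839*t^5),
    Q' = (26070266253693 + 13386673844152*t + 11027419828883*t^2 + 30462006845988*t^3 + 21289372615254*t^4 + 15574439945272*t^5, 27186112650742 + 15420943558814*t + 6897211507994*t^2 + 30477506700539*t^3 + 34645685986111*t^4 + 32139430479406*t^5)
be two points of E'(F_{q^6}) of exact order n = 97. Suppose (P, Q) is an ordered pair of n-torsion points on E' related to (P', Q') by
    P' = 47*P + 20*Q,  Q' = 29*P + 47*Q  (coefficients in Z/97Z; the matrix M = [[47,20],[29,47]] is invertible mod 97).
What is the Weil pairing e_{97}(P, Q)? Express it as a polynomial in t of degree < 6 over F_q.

e_{97}(aP+bQ,cP+dQ) = e_{97}(P,Q)^(ad-bc); with (a,b,c,d)=(47,20,29,47) this gives the det-97 law.
Hence e(P,Q) = e(P',Q')^{63} where 63 = 77^{-1} mod 97.
Double-and-add over 1100001: 7-1 doublings, 3-1 additions; each step l_{T,T}/v_{2T} or l_{T,P'}/v at Q'+S for random S.
Result: e(P',Q') = 39090743657733 + 29190150147210*t + 28522310352616*t^2 + 19777040981225*t^3 + 27997580380555*t^4 + 42851218313184*t^5.
e_{97}(P,Q) = (39090743657733 + 29190150147210*t + 28522310352616*t^2 + 19777040981225*t^3 + 27997580380555*t^4 + 42851218313184*t^5)^{63} = 9200325913488 + 24772164361488*t + 14860005284730*t^2 + 32648553986762*t^3 + 28708594849875*t^4 + 26008743856196*t^5.

9200325913488 + 24772164361488*t + 14860005284730*t^2 + 32648553986762*t^3 + 28708594849875*t^4 + 26008743856196*t^5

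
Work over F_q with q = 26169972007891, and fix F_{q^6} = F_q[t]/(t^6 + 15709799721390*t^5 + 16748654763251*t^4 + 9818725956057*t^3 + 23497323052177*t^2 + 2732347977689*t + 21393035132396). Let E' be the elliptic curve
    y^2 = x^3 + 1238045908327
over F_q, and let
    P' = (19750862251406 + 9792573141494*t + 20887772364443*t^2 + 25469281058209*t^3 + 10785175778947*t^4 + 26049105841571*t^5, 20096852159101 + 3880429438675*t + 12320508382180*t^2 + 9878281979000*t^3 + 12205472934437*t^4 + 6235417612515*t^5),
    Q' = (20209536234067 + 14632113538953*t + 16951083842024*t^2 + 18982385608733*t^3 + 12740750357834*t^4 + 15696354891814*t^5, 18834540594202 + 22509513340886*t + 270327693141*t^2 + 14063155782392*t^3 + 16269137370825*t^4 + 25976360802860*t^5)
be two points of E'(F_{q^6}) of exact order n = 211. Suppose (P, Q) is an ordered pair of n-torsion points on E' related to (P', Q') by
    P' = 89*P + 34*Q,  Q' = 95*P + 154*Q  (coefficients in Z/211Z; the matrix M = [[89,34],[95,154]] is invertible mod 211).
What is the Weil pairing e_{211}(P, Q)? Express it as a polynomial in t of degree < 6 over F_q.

The 211-Weil pairing on E[211] over F_{26169972007891} is alternating-bilinear: e_{211}(P',Q') = e_{211}(P,Q)^det(M).
det M = 89*154 - 34*95 = 10476 = 137 (mod 211); 137^{-1} = 134 (mod 211).
Double-and-add over 11010011: 8-1 doublings, 5-1 additions; each step l_{T,T}/v_{2T} or l_{T,P'}/v at Q'+S for random S.
Miller gives e_{211}(P',Q') = 14203638427391 + 6727645531317*t + 11003654223882*t^2 + 18787991782986*t^3 + 18687319715668*t^4 + 16851666573931*t^5 in F_{26169972007891^6}.
Thus e_{211}(P,Q) = 15779587119708 + 20017259854430*t + 17280084026170*t^2 + 23283778567782*t^3 + 4367870234236*t^4 + 19166457608563*t^5.

15779587119708 + 20017259854430*t + 17280084026170*t^2 + 23283778567782*t^3 + 4367870234236*t^4 + 19166457608563*t^5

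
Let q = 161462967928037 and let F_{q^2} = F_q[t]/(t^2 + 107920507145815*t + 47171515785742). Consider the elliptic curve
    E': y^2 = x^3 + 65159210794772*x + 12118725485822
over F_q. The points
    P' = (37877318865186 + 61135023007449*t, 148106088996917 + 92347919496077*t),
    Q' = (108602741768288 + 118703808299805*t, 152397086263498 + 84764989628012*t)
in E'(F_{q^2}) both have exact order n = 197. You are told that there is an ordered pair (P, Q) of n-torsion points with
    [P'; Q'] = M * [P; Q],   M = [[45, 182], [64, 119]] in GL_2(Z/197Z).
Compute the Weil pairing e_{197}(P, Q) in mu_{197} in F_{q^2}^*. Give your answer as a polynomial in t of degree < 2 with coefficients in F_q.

156972416168573 + 106021962575545*t

Since e_{197}(P,P)=e_{197}(Q,Q)=1 and e_{197}(Q,P)=e_{197}(P,Q)^{-1}, expanding e_{197}(45*P + 182*Q,64*P + 119*Q) leaves e(P,Q)^det(M).
Inverting 11 mod 197: 18. Thus e_{197}(P,Q) = e(P',Q')^{18}.
Miller loop for e_{197} over F_{161462967928037^2}: bits of 197 = 11000101; 7 double steps + 3 add steps, l/v at each.
f_P(D_Q)/f_Q(D_P) = 93537060200011 + 117624377108760*t.
e_{197}(P,Q) = (93537060200011 + 117624377108760*t)^{18} = 156972416168573 + 106021962575545*t.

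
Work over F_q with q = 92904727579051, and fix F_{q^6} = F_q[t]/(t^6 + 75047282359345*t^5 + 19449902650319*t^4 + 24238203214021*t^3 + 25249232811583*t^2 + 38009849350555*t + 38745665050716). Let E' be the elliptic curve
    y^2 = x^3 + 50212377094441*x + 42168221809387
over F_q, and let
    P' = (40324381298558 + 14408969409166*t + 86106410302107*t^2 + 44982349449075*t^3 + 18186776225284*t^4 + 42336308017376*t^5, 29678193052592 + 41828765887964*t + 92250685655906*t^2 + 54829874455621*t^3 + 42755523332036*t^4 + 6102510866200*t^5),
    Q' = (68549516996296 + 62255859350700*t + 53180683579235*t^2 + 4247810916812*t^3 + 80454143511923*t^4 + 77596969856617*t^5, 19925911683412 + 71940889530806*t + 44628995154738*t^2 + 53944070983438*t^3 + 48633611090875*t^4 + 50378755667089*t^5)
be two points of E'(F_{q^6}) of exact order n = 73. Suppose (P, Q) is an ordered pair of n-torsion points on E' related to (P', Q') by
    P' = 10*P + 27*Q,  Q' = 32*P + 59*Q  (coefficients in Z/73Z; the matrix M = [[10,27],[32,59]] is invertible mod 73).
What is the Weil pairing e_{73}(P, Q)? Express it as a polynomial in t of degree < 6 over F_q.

The 73-Weil pairing on E[73] over F_{92904727579051} is alternating-bilinear: e_{73}(P',Q') = e_{73}(P,Q)^det(M).
Inverting 18 mod 73: 69. Thus e_{73}(P,Q) = e(P',Q')^{69}.
n = 73 = (1001001)_2 (7 bits, wt 3); accumulate f_{73,P'}(Q'+S)/f_{73,P'}(S) along the 6-step ladder.
The quotient is 2081911671245 + 35879298636110*t + 8736263720636*t^2 + 26191789095415*t^3 + 380168360321*t^4 + 38053597264241*t^5.
Thus e_{73}(P,Q) = 68116825165738 + 81161802445954*t + 23986992718576*t^2 + 65094679891457*t^3 + 8731429609922*t^4 + 7688241621483*t^5.

68116825165738 + 81161802445954*t + 23986992718576*t^2 + 65094679891457*t^3 + 8731429609922*t^4 + 7688241621483*t^5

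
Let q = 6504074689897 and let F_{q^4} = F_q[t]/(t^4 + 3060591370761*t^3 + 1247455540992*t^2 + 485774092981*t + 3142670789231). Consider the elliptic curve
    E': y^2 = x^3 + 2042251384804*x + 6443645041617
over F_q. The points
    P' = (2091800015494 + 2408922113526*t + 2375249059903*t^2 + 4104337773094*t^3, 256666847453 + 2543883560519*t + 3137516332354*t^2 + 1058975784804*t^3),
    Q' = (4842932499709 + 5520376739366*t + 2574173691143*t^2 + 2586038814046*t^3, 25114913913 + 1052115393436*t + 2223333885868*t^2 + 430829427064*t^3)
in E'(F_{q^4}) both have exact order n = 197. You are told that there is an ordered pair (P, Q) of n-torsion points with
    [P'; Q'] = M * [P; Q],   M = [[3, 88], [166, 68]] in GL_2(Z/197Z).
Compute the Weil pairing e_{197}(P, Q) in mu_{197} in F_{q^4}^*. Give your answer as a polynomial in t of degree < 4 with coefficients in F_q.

Alternating bilinearity on E[197] (values in mu_{197} in F_{6504074689897^4}) gives e(P',Q') = e(P,Q)^det(M).
So e_{197}(P,Q) = e_{197}(P',Q')^{137}, since 174*137 = 1 mod 197.
Run Miller on y^2=x^3+2042251384804*x+6443645041617 over F_{6504074689897}: ladder 11000101 (8 bits); e = f_P(D_Q)/f_Q(D_P).
e_{197}(P',Q') = 5087157224592 + 5478877254429*t + 3568594159115*t^2 + 6290210051701*t^3.
Thus e_{197}(P,Q) = 1385392342702 + 3423546264841*t + 6439443188323*t^2 + 106291892111*t^3.

1385392342702 + 3423546264841*t + 6439443188323*t^2 + 106291892111*t^3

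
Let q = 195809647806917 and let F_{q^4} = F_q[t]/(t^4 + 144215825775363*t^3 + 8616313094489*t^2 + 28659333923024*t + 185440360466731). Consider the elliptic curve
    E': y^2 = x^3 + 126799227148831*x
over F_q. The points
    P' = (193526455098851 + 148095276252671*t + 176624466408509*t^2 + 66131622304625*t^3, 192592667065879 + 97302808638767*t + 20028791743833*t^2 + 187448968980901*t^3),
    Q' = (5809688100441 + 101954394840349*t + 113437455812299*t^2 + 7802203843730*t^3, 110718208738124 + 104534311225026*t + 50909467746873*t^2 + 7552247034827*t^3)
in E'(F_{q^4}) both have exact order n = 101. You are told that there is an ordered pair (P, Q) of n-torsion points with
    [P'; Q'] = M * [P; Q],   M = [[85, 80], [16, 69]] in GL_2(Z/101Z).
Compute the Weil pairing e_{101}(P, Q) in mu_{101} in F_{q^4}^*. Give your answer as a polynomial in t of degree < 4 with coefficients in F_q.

The 101-Weil pairing on E[101] over F_{195809647806917} is alternating-bilinear: e_{101}(P',Q') = e_{101}(P,Q)^det(M).
det(M) mod 101 = 40; its inverse in (Z/101)^* is 48 (check: 40*48 mod 101 = 1).
7-bit Miller (1100101) on E'/F_{195809647806917} with a'=126799227148831, b'=0: accumulate tangent/chord ratios at Q'+S and P'+S'.
Miller gives e_{101}(P',Q') = 35956586851282 + 8753357379670*t + 188334650171584*t^2 + 29505385466607*t^3 in F_{195809647806917^4}.
Finally e_{101}(P,Q) = 97723022093586 + 95464797769809*t + 26259231469441*t^2 + 11901078708749*t^3.

97723022093586 + 95464797769809*t + 26259231469441*t^2 + 11901078708749*t^3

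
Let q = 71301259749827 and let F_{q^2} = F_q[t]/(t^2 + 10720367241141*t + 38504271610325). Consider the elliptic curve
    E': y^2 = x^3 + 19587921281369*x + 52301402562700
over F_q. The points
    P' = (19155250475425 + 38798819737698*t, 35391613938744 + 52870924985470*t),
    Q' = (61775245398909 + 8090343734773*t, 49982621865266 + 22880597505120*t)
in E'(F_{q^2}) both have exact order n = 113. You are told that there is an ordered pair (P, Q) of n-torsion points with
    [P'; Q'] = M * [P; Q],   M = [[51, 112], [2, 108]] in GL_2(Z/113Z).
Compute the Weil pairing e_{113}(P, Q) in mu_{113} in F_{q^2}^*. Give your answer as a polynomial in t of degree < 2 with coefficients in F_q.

Since e_{113}(P,P)=e_{113}(Q,Q)=1 and e_{113}(Q,P)=e_{113}(P,Q)^{-1}, expanding e_{113}(51*P + 112*Q,2*P + 108*Q) leaves e(P,Q)^det(M).
det(M) mod 113 = 86; its inverse in (Z/113)^* is 46 (check: 86*46 mod 113 = 1).
n = 113 = (1110001)_2 (7 bits, wt 4); accumulate f_{113,P'}(Q'+S)/f_{113,P'}(S) along the 6-step ladder.
f_P(D_Q)/f_Q(D_P) = 43690609679354 + 33798982104369*t.
(43690609679354 + 33798982104369*t)^{46} mod (71301259749827,f) = 9893416703448 + 49556688741313*t.

9893416703448 + 49556688741313*t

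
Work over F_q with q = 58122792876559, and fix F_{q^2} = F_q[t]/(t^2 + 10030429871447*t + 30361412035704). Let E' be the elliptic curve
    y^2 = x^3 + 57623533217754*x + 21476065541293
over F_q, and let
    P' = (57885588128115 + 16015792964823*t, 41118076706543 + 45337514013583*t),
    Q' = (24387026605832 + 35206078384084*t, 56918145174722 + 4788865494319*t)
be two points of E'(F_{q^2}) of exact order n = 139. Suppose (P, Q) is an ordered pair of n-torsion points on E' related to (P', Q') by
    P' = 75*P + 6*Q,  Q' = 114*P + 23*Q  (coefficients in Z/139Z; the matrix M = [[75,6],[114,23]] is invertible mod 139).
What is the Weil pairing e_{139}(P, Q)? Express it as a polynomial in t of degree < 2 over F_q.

17642778385804 + 12576331318930*t

The 139-Weil pairing on E[139] over F_{58122792876559} is alternating-bilinear: e_{139}(P',Q') = e_{139}(P,Q)^det(M).
So e_{139}(P,Q) = e_{139}(P',Q')^{92}, since 68*92 = 1 mod 139.
8-bit Miller (10001011) on E'/F_{58122792876559} with a'=57623533217754, b'=21476065541293: accumulate tangent/chord ratios at Q'+S and P'+S'.
f_P(D_Q)/f_Q(D_P) = 44280171549106 + 16574821209287*t.
Raise to 92: e(P,Q) = 17642778385804 + 12576331318930*t in mu_{139}.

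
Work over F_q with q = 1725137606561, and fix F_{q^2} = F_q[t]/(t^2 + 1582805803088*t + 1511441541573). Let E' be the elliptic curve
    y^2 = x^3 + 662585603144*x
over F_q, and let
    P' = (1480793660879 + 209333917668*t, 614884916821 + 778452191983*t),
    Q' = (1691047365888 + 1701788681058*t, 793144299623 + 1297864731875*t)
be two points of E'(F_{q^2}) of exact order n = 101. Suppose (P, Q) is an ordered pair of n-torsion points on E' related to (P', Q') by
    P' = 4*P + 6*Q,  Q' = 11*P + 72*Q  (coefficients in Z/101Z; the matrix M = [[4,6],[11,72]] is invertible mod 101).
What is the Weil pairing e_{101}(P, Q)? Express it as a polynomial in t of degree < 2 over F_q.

Under M = [[4,6],[11,72]] in GL_2(Z/101), e_{101}(P',Q') = e_{101}(P,Q)^(4*72-6*11 mod 101).
det(M) mod 101 = 20; its inverse in (Z/101)^* is 96 (check: 20*96 mod 101 = 1).
Double-and-add over 1100101: 7-1 doublings, 4-1 additions; each step l_{T,T}/v_{2T} or l_{T,P'}/v at Q'+S for random S.
f_P(D_Q)/f_Q(D_P) = 1339524571598 + 1694951909940*t.
Thus e_{101}(P,Q) = 1148996967897 + 874978937822*t.

1148996967897 + 874978937822*t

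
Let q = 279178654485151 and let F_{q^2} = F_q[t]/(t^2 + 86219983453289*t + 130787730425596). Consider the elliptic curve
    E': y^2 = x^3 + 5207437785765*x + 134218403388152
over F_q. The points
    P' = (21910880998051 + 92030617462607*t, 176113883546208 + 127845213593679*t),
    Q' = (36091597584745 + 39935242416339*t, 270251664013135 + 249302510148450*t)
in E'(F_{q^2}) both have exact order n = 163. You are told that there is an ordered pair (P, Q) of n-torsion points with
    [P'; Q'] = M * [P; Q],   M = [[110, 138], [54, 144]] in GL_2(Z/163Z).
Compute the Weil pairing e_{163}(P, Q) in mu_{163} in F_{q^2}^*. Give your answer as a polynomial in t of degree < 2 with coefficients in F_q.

26659176078428 + 34330555881970*t

e_{163} is bilinear + alternating on E[163], so e_{163}(110*P + 138*Q, 54*P + 144*Q) = e_{163}(P,Q)^(110*144-138*54).
det M = 110*144 - 138*54 = 8388 = 75 (mod 163); 75^{-1} = 50 (mod 163).
Build f_{163,P'} and f_{163,Q'} via the 8-bit ladder of 163=10100011_2; evaluate at shifted divisors; quotient in F_{279178654485151^2}.
The quotient is 85436524691432 + 267434730779897*t.
Raise to 50: e(P,Q) = 26659176078428 + 34330555881970*t in mu_{163}.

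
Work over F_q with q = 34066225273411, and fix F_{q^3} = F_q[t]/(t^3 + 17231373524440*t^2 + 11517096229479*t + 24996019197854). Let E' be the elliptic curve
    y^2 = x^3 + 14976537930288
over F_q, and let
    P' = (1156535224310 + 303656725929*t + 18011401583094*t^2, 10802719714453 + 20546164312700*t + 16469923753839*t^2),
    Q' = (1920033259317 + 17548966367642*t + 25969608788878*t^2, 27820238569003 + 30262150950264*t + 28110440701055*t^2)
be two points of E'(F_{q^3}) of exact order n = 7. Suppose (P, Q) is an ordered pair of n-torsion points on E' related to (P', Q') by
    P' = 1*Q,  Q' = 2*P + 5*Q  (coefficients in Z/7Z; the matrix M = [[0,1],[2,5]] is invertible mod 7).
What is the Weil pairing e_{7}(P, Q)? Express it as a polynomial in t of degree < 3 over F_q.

e_{7} is bilinear + alternating on E[7], so e_{7}(1*Q, 2*P + 5*Q) = e_{7}(P,Q)^(0*5-1*2).
0*5 - 1*2 = -2; reduced mod 7: det = 5, inverse 3.
Double-and-add over 111: 3-1 doublings, 3-1 additions; each step l_{T,T}/v_{2T} or l_{T,P'}/v at Q'+S for random S.
Result: e(P',Q') = 30805296026228 + 24087685250157*t + 20938632215410*t^2.
Finally e_{7}(P,Q) = 1273578289766 + 26081109201243*t + 27257485696006*t^2.

1273578289766 + 26081109201243*t + 27257485696006*t^2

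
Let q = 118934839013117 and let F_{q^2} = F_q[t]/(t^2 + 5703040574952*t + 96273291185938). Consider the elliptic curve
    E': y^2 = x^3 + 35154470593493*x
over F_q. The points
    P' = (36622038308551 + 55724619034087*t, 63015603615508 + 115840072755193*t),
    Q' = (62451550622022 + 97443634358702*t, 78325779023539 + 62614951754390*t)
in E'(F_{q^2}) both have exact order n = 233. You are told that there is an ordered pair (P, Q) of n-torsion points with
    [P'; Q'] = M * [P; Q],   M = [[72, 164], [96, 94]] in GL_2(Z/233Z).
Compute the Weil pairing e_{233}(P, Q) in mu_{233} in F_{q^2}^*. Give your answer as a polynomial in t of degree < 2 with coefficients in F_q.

e_{233}(aP+bQ,cP+dQ) = e_{233}(P,Q)^(ad-bc); with (a,b,c,d)=(72,164,96,94) this gives the det-233 law.
det(M) mod 233 = 111; its inverse in (Z/233)^* is 21 (check: 111*21 mod 233 = 1).
Run Miller on y^2=x^3+35154470593493*x over F_{118934839013117}: ladder 11101001 (8 bits); e = f_P(D_Q)/f_Q(D_P).
So e_{233}(P',Q') = 67574060687327 + 97594235757348*t.
(67574060687327 + 97594235757348*t)^{21} mod (118934839013117,f) = 70676987034117 + 108878255668273*t.

70676987034117 + 108878255668273*t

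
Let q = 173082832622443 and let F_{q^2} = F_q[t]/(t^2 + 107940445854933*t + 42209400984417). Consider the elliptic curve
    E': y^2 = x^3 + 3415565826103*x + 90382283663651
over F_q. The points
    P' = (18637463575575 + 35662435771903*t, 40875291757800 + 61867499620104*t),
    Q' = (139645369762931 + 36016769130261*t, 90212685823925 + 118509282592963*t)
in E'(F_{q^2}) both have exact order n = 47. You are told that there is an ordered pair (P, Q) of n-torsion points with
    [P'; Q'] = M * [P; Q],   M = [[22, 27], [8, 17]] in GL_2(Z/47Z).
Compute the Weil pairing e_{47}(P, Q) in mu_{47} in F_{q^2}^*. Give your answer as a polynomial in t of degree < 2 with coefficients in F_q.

Under M = [[22,27],[8,17]] in GL_2(Z/47), e_{47}(P',Q') = e_{47}(P,Q)^(22*17-27*8 mod 47).
22*17 - 27*8 = 158; reduced mod 47: det = 17, inverse 36.
Run Miller on y^2=x^3+3415565826103*x+90382283663651 over F_{173082832622443}: ladder 101111 (6 bits); e = f_P(D_Q)/f_Q(D_P).
So e_{47}(P',Q') = 60351211343544 + 106987152107535*t.
e_{47}(P,Q) = (60351211343544 + 106987152107535*t)^{36} = 58014763505402 + 88322430339988*t.

58014763505402 + 88322430339988*t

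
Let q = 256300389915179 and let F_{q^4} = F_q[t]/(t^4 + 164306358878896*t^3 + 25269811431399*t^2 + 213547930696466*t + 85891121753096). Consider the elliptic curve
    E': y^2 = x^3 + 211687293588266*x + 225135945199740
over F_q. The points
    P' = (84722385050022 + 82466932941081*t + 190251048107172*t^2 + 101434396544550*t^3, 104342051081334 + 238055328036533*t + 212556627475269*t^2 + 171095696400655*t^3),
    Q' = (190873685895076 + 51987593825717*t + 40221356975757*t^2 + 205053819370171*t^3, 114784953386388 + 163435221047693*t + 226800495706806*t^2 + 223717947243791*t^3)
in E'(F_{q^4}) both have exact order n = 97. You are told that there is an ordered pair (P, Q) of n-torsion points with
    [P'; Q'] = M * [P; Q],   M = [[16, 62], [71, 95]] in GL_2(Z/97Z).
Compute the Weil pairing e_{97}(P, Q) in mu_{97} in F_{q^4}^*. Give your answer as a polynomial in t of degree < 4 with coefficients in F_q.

e_{97}(aP+bQ,cP+dQ) = e_{97}(P,Q)^(ad-bc); with (a,b,c,d)=(16,62,71,95) this gives the det-97 law.
Inverting 28 mod 97: 52. Thus e_{97}(P,Q) = e(P',Q')^{52}.
Run Miller on y^2=x^3+211687293588266*x+225135945199740 over F_{256300389915179}: ladder 1100001 (7 bits); e = f_P(D_Q)/f_Q(D_P).
Result: e(P',Q') = 86266145784834 + 31389204960184*t + 253431372084029*t^2 + 243314010659216*t^3.
e_{97}(P,Q) = (86266145784834 + 31389204960184*t + 253431372084029*t^2 + 243314010659216*t^3)^{52} = 78321393093577 + 51641024673809*t + 195724741644613*t^2 + 196174062720372*t^3.

78321393093577 + 51641024673809*t + 195724741644613*t^2 + 196174062720372*t^3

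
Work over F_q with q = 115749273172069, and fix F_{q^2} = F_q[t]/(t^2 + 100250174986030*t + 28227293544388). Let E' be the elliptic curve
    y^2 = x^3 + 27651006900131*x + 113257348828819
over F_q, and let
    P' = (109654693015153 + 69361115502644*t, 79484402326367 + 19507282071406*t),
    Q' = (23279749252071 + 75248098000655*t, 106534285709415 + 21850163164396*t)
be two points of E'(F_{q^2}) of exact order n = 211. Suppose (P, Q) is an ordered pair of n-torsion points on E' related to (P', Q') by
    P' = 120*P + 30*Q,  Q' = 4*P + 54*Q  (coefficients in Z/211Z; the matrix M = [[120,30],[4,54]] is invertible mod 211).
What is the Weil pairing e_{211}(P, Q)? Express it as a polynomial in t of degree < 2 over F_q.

34301313593767 + 86817022328919*t

The 211-Weil pairing on E[211] over F_{115749273172069} is alternating-bilinear: e_{211}(P',Q') = e_{211}(P,Q)^det(M).
det M = 120*54 - 30*4 = 6360 = 30 (mod 211); 30^{-1} = 204 (mod 211).
Double-and-add over 11010011: 8-1 doublings, 5-1 additions; each step l_{T,T}/v_{2T} or l_{T,P'}/v at Q'+S for random S.
Miller gives e_{211}(P',Q') = 57094403905414 + 6847675910852*t in F_{115749273172069^2}.
e_{211}(P,Q) = (57094403905414 + 6847675910852*t)^{204} = 34301313593767 + 86817022328919*t.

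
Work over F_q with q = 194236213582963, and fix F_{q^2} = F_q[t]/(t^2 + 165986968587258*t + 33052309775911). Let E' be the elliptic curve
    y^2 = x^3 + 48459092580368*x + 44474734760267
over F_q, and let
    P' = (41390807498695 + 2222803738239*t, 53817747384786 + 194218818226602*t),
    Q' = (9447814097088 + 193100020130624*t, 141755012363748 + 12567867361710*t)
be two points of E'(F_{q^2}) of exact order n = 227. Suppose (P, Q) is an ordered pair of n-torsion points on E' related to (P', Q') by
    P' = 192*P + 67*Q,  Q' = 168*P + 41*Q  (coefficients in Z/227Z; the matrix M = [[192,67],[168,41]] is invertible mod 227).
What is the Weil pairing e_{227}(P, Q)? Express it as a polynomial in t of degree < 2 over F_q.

Alternating bilinearity on E[227] (values in mu_{227} in F_{194236213582963^2}) gives e(P',Q') = e(P,Q)^det(M).
det M = 192*41 - 67*168 = -3384 = 21 (mod 227); 21^{-1} = 173 (mod 227).
8-bit Miller (11100011) on E'/F_{194236213582963} with a'=48459092580368, b'=44474734760267: accumulate tangent/chord ratios at Q'+S and P'+S'.
Miller gives e_{227}(P',Q') = 48034201082164 + 175201113369998*t in F_{194236213582963^2}.
e_{227}(P,Q) = (48034201082164 + 175201113369998*t)^{173} = 50944470303839 + 46448619171958*t.

50944470303839 + 46448619171958*t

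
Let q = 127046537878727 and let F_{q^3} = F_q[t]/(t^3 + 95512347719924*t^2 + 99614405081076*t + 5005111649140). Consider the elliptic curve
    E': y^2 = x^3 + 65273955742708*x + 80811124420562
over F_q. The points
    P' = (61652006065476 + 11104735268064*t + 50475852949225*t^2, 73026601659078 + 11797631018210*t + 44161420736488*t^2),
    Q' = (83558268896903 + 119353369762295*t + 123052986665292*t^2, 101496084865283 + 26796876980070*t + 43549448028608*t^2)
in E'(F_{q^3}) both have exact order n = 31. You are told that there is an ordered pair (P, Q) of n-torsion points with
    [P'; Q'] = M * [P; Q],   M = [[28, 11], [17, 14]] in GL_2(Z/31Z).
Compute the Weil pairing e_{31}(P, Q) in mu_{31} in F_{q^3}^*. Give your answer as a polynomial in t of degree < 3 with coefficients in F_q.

108903105566309 + 69767184474425*t + 65837917017944*t^2

e_{31} is bilinear + alternating on E[31], so e_{31}(28*P + 11*Q, 17*P + 14*Q) = e_{31}(P,Q)^(28*14-11*17).
28*14 - 11*17 = 205; reduced mod 31: det = 19, inverse 18.
n = 31 = (11111)_2 (5 bits, wt 5); accumulate f_{31,P'}(Q'+S)/f_{31,P'}(S) along the 4-step ladder.
e_{31}(P',Q') = 35697932387771 + 97206410890343*t + 55596557185193*t^2.
Finally e_{31}(P,Q) = 108903105566309 + 69767184474425*t + 65837917017944*t^2.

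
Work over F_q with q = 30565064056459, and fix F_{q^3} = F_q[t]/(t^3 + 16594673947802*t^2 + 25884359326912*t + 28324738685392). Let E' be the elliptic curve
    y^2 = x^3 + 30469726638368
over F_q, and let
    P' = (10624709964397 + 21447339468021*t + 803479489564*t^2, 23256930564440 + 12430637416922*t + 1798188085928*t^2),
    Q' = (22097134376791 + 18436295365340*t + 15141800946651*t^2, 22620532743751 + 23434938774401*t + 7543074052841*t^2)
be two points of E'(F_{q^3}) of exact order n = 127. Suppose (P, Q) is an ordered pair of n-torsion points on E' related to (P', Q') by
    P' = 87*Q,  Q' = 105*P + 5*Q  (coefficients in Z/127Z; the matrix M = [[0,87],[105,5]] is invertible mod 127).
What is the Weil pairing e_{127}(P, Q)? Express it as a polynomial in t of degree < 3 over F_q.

Under M = [[0,87],[105,5]] in GL_2(Z/127), e_{127}(P',Q') = e_{127}(P,Q)^(0*5-87*105 mod 127).
Hence e(P,Q) = e(P',Q')^{113} where 113 = 9^{-1} mod 127.
Build f_{127,P'} and f_{127,Q'} via the 7-bit ladder of 127=1111111_2; evaluate at shifted divisors; quotient in F_{30565064056459^3}.
The quotient is 5516804067056 + 10314599946016*t + 16307337350120*t^2.
Thus e_{127}(P,Q) = 3612275530426 + 17607238265119*t + 10554986055661*t^2.

3612275530426 + 17607238265119*t + 10554986055661*t^2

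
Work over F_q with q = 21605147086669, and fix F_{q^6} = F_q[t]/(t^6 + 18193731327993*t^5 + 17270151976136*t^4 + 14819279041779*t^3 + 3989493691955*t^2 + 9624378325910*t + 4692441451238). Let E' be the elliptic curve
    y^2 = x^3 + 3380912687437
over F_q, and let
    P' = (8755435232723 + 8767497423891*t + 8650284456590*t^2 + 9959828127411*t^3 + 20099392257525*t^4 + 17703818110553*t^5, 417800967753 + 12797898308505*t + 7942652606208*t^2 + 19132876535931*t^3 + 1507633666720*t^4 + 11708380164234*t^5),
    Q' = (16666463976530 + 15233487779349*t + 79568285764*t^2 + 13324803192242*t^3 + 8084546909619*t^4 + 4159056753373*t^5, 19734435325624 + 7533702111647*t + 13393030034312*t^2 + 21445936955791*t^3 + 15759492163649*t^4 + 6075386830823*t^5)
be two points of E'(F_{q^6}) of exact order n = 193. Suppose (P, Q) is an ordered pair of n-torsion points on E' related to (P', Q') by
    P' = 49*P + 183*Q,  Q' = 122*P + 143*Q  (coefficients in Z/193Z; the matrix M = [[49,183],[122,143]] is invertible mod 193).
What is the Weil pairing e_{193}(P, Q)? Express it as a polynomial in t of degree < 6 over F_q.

15603016134503 + 12942939534060*t + 5731593897732*t^2 + 1311903880918*t^3 + 3599252143842*t^4 + 19986919071906*t^5

The 193-Weil pairing on E[193] over F_{21605147086669} is alternating-bilinear: e_{193}(P',Q') = e_{193}(P,Q)^det(M).
det(M) mod 193 = 121; its inverse in (Z/193)^* is 67 (check: 121*67 mod 193 = 1).
Miller loop for e_{193} over F_{21605147086669^6}: bits of 193 = 11000001; 7 double steps + 2 add steps, l/v at each.
Result: e(P',Q') = 18243209107171 + 19698058853287*t + 15756867443646*t^2 + 14353549831859*t^3 + 18510440316800*t^4 + 13411146614049*t^5.
Raise to 67: e(P,Q) = 15603016134503 + 12942939534060*t + 5731593897732*t^2 + 1311903880918*t^3 + 3599252143842*t^4 + 19986919071906*t^5 in mu_{193}.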